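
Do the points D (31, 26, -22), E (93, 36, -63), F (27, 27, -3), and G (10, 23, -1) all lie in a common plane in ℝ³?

No

A normal to the plane through D, E, F is n = DE × DF = (231, -1014, 102).
The plane has equation n·P = -21447. For G: n·G = -21114.
-21114 ≠ -21447, so G is off the plane.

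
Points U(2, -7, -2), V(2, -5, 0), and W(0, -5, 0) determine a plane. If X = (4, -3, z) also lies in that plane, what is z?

A normal to the plane is n = UV × UW = (0, -4, 4).
X lies in the plane iff n · UX = 0.
This gives (4)z + (-8) = 0, so z = 2.

2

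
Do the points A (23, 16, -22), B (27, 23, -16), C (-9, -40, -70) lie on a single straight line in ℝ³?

AB = (4, 7, 6), AC = (-32, -56, -48).
Each component of AC is -8 times the corresponding component of AB, so AC = -8·AB and the points are collinear.

Yes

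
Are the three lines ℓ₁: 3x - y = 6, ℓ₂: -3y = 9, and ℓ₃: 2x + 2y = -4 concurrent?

Yes

Lines aᵢx + bᵢy = cᵢ with pairwise distinct directions are concurrent exactly when det[aᵢ bᵢ cᵢ] = 0.
Here the determinant is 0.
It vanishes, so the lines are concurrent at (1, -3).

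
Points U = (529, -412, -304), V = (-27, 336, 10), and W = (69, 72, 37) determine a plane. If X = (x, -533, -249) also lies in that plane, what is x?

542

Coplanarity requires UV · (UW × UX) = 0.
UV = (-556, 748, 314), UW = (-460, 484, 341); the triple product is linear in x with coefficient 103092 and constant term -55875864.
Setting it to zero: x = 542.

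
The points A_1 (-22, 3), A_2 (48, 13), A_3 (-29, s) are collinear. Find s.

2

The three points are collinear iff det[A_1A_2; A_1A_3] = 0.
This determinant is linear in s: (70)s + (-140) = 0, so s = 2.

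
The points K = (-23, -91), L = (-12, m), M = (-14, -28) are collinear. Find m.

The three points are collinear iff det[KL; KM] = 0.
This determinant is linear in m: (-9)m + (-126) = 0, so m = -14.

-14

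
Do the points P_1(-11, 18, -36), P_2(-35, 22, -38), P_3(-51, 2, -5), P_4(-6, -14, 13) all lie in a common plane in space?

A normal to the plane through P_1, P_2, P_3 is n = P_1P_2 × P_1P_3 = (92, 824, 544).
The plane has equation n·P = -5764. For P_4: n·P_4 = -5016.
-5016 ≠ -5764, so P_4 is off the plane.

No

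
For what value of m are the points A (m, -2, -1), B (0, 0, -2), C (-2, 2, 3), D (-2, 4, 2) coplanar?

Coplanarity ⇔ det[AB; AC; AD] = 0.
Expanding, this is linear in m: (12)m + (0) = 0.
So m = 0.

0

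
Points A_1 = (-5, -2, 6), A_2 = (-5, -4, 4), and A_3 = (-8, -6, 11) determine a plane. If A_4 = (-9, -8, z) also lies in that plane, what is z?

12

Coplanarity requires A_1A_2 · (A_1A_3 × A_1A_4) = 0.
A_1A_2 = (0, -2, -2), A_1A_3 = (-3, -4, 5); the triple product is linear in z with coefficient -6 and constant term 72.
Setting it to zero: z = 12.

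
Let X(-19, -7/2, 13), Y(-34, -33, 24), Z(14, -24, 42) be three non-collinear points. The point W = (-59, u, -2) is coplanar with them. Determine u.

A normal to the plane is n = XY × XZ = (-630, 798, 1281).
W lies in the plane iff n · XW = 0.
This gives (798)u + (8778) = 0, so u = -11.

-11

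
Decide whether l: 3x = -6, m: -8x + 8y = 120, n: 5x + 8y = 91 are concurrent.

No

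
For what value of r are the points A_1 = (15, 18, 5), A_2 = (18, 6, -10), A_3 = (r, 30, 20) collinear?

12

Collinearity requires A_1A_2 × A_1A_3 = 0; each component is linear in r.
The y-component gives (-15)r + (180) = 0, so r = 12.
The remaining components then also vanish.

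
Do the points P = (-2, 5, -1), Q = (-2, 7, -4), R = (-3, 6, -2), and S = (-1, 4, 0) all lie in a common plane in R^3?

A normal to the plane through P, Q, R is n = PQ × PR = (1, 3, 2).
The plane has equation n·X = 11. For S: n·S = 11.
Equal, so S lies in the plane and all four are coplanar.

Yes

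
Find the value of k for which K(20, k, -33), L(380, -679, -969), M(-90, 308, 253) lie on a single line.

77

Direction LM = (-470, 987, 1222). From the x-coordinate of K, the parameter along the line is τ = (20 − 380)/(-470) = 36/47.
Then k = (-679) + 36/47·(987) = 77.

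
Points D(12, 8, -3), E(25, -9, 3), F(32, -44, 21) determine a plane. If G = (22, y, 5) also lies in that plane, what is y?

The plane through D, E, F has equation −96x − 192y − 336z = -1680.
Substituting G: (-192)y + (-3792) = -1680, so y = -11.

-11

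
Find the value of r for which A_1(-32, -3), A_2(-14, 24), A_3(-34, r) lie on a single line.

Collinearity: (A_3 − A_1) must be parallel to (A_2 − A_1) = (18, 27).
Cross-multiplying the components: (r − (-3))·(18) = (-2)·(27).
Solving gives r = -6.

-6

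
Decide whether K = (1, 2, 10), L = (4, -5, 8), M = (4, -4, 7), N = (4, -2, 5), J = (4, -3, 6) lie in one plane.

The plane through K, L, M has normal n = KL × KM = (9, 3, 3) and equation n·P = 45.
Checking the remaining points: n·N = 45, n·J = 45.
All equal 45, so all 5 points lie in one plane.

Yes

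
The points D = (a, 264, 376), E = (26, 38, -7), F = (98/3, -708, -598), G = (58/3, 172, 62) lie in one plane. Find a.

54

Coplanarity ⇔ det[DE; DF; DG] = 0.
Expanding, this is linear in a: (-27720)a + (1496880) = 0.
So a = 54.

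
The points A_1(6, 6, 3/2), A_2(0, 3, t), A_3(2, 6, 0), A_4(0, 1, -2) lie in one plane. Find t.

-3/2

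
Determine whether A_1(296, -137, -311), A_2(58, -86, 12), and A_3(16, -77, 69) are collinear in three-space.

Yes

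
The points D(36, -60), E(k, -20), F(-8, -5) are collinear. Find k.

4

Collinearity: (E − D) must be parallel to (F − D) = (-44, 55).
Cross-multiplying the components: (k − 36)·(55) = (40)·(-44).
Solving gives k = 4.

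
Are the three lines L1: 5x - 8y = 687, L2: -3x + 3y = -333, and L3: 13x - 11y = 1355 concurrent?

Intersecting L1 and L2: solving the 2×2 system gives (x, y) = (67, -44).
Substitute into L3: (13)(67) + (-11)(-44) = 1355.
This equals 1355, so (67, -44) lies on all three lines and they are concurrent.

Yes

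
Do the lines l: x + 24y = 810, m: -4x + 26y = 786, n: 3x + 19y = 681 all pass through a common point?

The three lines meet at one point iff the augmented coefficient matrix [aᵢ bᵢ cᵢ] has rank < 3, i.e. its determinant vanishes.
Here the determinant is 0.
It vanishes, so the lines are concurrent at (18, 33).

Yes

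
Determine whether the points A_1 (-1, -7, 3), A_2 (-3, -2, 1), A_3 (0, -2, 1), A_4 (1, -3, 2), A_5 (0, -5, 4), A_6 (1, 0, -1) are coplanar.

The plane through A_1, A_2, A_3 has normal n = A_1A_2 × A_1A_3 = (0, -6, -15) and equation n·P = -3.
Checking the remaining points: n·A_4 = -12, n·A_5 = -30, n·A_6 = 15.
Since n·A_4 = -12 ≠ -3, A_4 is off the plane and the points are not all coplanar.

No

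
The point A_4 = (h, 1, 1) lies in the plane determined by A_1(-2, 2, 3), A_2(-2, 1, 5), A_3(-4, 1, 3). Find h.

-6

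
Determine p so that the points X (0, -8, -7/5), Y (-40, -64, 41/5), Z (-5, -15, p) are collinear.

Direction XY = (-40, -56, 48/5). From the x-coordinate of Z, the parameter along the line is τ = (-5 − 0)/(-40) = 1/8.
Then p = (-7/5) + 1/8·(48/5) = -1/5.

-1/5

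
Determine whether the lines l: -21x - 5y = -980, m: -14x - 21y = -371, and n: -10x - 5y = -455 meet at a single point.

No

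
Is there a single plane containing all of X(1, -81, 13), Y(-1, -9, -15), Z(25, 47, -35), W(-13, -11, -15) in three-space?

A normal to the plane through X, Y, Z is n = XY × XZ = (128, -768, -1984).
The plane has equation n·P = 36544. For W: n·W = 36544.
Equal, so W lies in the plane and all four are coplanar.

Yes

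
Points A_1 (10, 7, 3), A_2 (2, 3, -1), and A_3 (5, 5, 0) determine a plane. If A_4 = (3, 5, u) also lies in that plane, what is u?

-2

A normal to the plane is n = A_1A_2 × A_1A_3 = (4, -4, -4).
A_4 lies in the plane iff n · A_1A_4 = 0.
This gives (-4)u + (-8) = 0, so u = -2.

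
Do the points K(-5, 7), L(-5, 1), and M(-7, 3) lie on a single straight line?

No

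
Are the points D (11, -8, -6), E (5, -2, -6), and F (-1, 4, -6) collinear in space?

DE = (-6, 6, 0), DF = (-12, 12, 0).
Each component of DF is 2 times the corresponding component of DE, so DF = 2·DE and the points are collinear.

Yes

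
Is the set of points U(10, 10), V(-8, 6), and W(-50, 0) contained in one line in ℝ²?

No

UV = (-18, -4), UW = (-60, -10).
If collinear, UW would be a scalar multiple of UV. But (-18)·(-10) ≠ (-4)·(-60) (difference -60), so they are not parallel; the points are not collinear.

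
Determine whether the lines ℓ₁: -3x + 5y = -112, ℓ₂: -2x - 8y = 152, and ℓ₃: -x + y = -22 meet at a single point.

No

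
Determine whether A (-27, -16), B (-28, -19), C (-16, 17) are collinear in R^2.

AB = (-1, -3), AC = (11, 33).
Checking proportionality: AC = -11·AB, so the vectors are parallel and the points are collinear.

Yes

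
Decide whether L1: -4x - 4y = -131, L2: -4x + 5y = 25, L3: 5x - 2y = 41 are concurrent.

Intersecting L1 and L2: solving the 2×2 system gives (x, y) = (185/12, 52/3).
Substitute into L3: (5)(185/12) + (-2)(52/3) = 509/12.
But L3 requires 41 ≠ 509/12, so the three lines have no common point.

No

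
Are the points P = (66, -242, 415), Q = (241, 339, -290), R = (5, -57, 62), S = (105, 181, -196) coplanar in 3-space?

The four points are coplanar iff the 3×3 determinant with rows PQ, PR, PS is zero.
Rows: (175, 581, -705), (-61, 185, -353), (39, 423, -611).
Expanding along the first row: (175)(36284) − (581)(51038) + (-705)(-33018) = -25688.
Nonzero ⇒ not coplanar.

No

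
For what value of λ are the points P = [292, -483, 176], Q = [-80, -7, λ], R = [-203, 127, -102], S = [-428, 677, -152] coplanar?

Coplanarity ⇔ det[PQ; PR; PS] = 0.
Expanding, this is linear in λ: (-135000)λ + (-3780000) = 0.
So λ = -28.

-28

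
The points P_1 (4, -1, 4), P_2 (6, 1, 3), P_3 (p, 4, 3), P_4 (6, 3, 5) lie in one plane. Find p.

Coplanarity ⇔ det[P_1P_2; P_1P_3; P_1P_4] = 0.
Expanding, this is linear in p: (-6)p + (48) = 0.
So p = 8.

8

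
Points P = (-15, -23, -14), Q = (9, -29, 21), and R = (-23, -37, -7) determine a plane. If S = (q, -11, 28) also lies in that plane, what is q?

The plane through P, Q, R has equation 448x − 448y − 384z = 8960.
Substituting S: (448)q + (-5824) = 8960, so q = 33.

33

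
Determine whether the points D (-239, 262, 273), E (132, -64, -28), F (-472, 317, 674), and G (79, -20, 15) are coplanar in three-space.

No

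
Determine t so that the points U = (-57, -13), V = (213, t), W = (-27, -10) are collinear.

The three points are collinear iff det[UV; UW] = 0.
This determinant is linear in t: (-30)t + (420) = 0, so t = 14.

14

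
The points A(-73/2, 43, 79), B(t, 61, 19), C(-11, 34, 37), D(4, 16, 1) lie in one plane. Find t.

41/2

Normal to plane ACD: n = (-432, 288, -324); plane equation n·P = 2556.
Requiring n·B = 2556: (-432)t + (11412) = 2556.
So t = 41/2.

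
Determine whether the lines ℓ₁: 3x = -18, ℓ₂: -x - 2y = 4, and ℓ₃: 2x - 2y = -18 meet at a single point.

No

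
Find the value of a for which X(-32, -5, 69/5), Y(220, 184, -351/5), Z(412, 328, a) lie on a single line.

Collinearity requires XY × XZ = 0; each component is linear in a.
The x-component gives (189)a + (126819/5) = 0, so a = -671/5.
The remaining components then also vanish.

-671/5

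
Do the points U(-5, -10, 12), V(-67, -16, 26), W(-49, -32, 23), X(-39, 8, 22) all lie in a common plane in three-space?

No

The four points are coplanar iff the 3×3 determinant with rows UV, UW, UX is zero.
Rows: (-62, -6, 14), (-44, -22, 11), (-34, 18, 10).
Expanding along the first row: (-62)(-418) − (-6)(-66) + (14)(-1540) = 3960.
Nonzero ⇒ not coplanar.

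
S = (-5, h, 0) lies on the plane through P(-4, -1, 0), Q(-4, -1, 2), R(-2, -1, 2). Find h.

-1

A normal to the plane is n = PQ × PR = (0, 4, 0).
S lies in the plane iff n · PS = 0.
This gives (4)h + (4) = 0, so h = -1.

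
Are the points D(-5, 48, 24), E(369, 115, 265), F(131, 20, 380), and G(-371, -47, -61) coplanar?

Yes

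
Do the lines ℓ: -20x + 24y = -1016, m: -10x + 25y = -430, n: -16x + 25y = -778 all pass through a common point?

Yes

Intersecting ℓ and m: solving the 2×2 system gives (x, y) = (58, 6).
Substitute into n: (-16)(58) + (25)(6) = -778.
This equals -778, so (58, 6) lies on all three lines and they are concurrent.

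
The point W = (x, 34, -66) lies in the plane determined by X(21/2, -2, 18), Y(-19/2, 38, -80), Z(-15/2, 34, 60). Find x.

Coplanarity requires XY · (XZ × XW) = 0.
XY = (-20, 40, -98), XZ = (-18, 36, 42); the triple product is linear in x with coefficient 5208 and constant term 39060.
Setting it to zero: x = -15/2.

-15/2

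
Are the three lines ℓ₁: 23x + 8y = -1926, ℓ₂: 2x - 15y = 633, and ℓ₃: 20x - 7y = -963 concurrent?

Yes

Lines aᵢx + bᵢy = cᵢ with pairwise distinct directions are concurrent exactly when det[aᵢ bᵢ cᵢ] = 0.
Here the determinant is 0.
It vanishes, so the lines are concurrent at (-66, -51).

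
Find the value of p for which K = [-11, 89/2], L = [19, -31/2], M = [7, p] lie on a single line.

17/2

Collinearity: (M − K) must be parallel to (L − K) = (30, -60).
Cross-multiplying the components: (p − 89/2)·(30) = (18)·(-60).
Solving gives p = 17/2.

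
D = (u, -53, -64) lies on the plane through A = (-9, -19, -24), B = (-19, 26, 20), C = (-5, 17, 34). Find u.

A normal to the plane is n = AB × AC = (1026, 756, -540).
D lies in the plane iff n · AD = 0.
This gives (1026)u + (5130) = 0, so u = -5.

-5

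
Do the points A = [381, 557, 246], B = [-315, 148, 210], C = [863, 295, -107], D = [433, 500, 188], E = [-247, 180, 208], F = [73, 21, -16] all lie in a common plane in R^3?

Yes

The plane through A, B, C has normal n = AB × AC = (134945, -263040, 379490) and equation n·P = -1744695.
Checking the remaining points: n·D = -1744695, n·E = -1744695, n·F = -1744695.
All equal -1744695, so all 6 points lie in one plane.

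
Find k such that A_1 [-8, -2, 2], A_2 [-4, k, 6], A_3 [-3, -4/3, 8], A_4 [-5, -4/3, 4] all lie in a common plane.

The points are coplanar iff A_1A_2 · (A_1A_3 × A_1A_4) = 0.
Expanding, this is linear in k: (8)k + (32/3) = 0.
So k = -4/3.

-4/3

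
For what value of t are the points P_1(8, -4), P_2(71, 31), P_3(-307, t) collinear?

-179

Collinearity: (P_3 − P_1) must be parallel to (P_2 − P_1) = (63, 35).
Cross-multiplying the components: (t − (-4))·(63) = (-315)·(35).
Solving gives t = -179.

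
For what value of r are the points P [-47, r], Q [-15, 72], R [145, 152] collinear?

Collinearity: (P − Q) must be parallel to (R − Q) = (160, 80).
Cross-multiplying the components: (r − 72)·(160) = (-32)·(80).
Solving gives r = 56.

56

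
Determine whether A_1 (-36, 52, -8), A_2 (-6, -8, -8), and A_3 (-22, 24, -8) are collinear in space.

A_1A_2 = (30, -60, 0), A_1A_3 = (14, -28, 0).
Each component of A_1A_3 is 7/15 times the corresponding component of A_1A_2, so A_1A_3 = 7/15·A_1A_2 and the points are collinear.

Yes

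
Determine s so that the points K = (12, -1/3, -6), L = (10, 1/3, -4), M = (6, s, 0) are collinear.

5/3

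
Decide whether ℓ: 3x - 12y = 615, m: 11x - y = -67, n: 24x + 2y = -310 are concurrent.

Lines aᵢx + bᵢy = cᵢ with pairwise distinct directions are concurrent exactly when det[aᵢ bᵢ cᵢ] = 0.
Here the determinant is 7998.
Nonzero, so no common point exists.

No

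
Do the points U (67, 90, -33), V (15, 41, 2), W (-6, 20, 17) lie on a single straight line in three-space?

UV = (-52, -49, 35), UW = (-73, -70, 50).
UV × UW = (0, 45, 63).
The cross product is nonzero, so the points do not lie on one line.

No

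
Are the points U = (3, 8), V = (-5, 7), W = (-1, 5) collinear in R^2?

UV = (-8, -1), UW = (-4, -3).
Twice the signed area of △UVW is (-8)(-3) − (-1)(-4) = 20.
The area is nonzero, so the three points are not collinear.

No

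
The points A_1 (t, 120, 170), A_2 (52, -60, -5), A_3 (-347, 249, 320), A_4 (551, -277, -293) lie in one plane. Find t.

Coplanarity ⇔ det[A_1A_2; A_1A_3; A_1A_4] = 0.
Expanding, this is linear in t: (18467)t + (2363776) = 0.
So t = -128.

-128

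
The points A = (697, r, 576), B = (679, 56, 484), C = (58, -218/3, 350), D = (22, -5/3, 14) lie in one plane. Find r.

116/3

Coplanarity ⇔ det[AB; AC; AD] = 0.
Expanding, this is linear in r: (203832)r + (-7881504) = 0.
So r = 116/3.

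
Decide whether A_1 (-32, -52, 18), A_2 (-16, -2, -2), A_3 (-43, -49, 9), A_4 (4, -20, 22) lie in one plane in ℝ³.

The four points are coplanar iff the 3×3 determinant with rows A_1A_2, A_1A_3, A_1A_4 is zero.
Rows: (16, 50, -20), (-11, 3, -9), (36, 32, 4).
Expanding along the first row: (16)(300) − (50)(280) + (-20)(-460) = 0.
Zero determinant ⇒ coplanar.

Yes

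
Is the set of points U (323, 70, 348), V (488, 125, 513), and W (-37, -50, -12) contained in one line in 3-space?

Yes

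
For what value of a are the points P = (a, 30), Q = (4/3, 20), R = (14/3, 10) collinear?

The three points are collinear iff det[PQ; PR] = 0.
This determinant is linear in a: (10)a + (20) = 0, so a = -2.

-2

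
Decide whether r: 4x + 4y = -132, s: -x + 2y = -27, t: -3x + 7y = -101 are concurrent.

Yes

The three lines meet at one point iff the augmented coefficient matrix [aᵢ bᵢ cᵢ] has rank < 3, i.e. its determinant vanishes.
Here the determinant is 0.
It vanishes, so the lines are concurrent at (-13, -20).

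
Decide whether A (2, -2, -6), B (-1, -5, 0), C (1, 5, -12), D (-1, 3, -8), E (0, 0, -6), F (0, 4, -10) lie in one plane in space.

The plane through A, B, C has normal n = AB × AC = (-24, -24, -24) and equation n·P = 144.
Checking the remaining points: n·D = 144, n·E = 144, n·F = 144.
All equal 144, so all 6 points lie in one plane.

Yes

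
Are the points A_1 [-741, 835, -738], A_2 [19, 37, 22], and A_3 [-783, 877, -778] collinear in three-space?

No

A_1A_2 = (760, -798, 760), A_1A_3 = (-42, 42, -40).
Comparing components 3 and 1: (760)(-42) − (760)(-40) = -1520 ≠ 0, so A_1A_2 and A_1A_3 are not parallel and the points are not collinear.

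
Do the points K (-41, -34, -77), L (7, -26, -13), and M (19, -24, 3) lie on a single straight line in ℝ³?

Yes

KL = (48, 8, 64), KM = (60, 10, 80).
Each component of KM is 5/4 times the corresponding component of KL, so KM = 5/4·KL and the points are collinear.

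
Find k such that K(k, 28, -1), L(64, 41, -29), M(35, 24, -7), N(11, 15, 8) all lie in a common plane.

The points are coplanar iff KL · (KM × KN) = 0.
Expanding, this is linear in k: (57)k + (-741) = 0.
So k = 13.

13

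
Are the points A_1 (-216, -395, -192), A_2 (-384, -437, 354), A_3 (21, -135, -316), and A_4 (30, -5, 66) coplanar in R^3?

Yes

The four points are coplanar iff the 3×3 determinant with rows A_1A_2, A_1A_3, A_1A_4 is zero.
Rows: (-168, -42, 546), (237, 260, -124), (246, 390, 258).
Expanding along the first row: (-168)(115440) − (-42)(91650) + (546)(28470) = 0.
Zero determinant ⇒ coplanar.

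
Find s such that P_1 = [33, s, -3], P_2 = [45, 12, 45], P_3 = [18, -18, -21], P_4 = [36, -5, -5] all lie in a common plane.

-6

Coplanarity ⇔ det[P_1P_2; P_1P_3; P_1P_4] = 0.
Expanding, this is linear in s: (756)s + (4536) = 0.
So s = -6.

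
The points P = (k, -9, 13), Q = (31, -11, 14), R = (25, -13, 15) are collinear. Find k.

37

Direction QR = (-6, -2, 1). From the y-coordinate of P, the parameter along the line is τ = (-9 − (-11))/(-2) = -1.
Then k = 31 + (-1)·(-6) = 37.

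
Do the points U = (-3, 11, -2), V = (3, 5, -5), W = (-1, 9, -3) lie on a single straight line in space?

UV = (6, -6, -3), UW = (2, -2, -1).
Each component of UW is 1/3 times the corresponding component of UV, so UW = 1/3·UV and the points are collinear.

Yes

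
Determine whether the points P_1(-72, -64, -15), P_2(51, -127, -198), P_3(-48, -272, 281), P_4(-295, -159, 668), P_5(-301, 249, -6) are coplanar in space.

No

The plane through P_1, P_2, P_3 has normal n = P_1P_2 × P_1P_3 = (-56712, -40800, -24072) and equation n·P = 7055544.
Checking the remaining points: n·P_4 = 7137144, n·P_5 = 7055544.
Since n·P_4 = 7137144 ≠ 7055544, P_4 is off the plane and the points are not all coplanar.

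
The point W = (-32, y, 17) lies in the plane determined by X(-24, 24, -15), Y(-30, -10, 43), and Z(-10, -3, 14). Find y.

8

The plane through X, Y, Z has equation 580x + 986y + 638z = 174.
Substituting W: (986)y + (-7714) = 174, so y = 8.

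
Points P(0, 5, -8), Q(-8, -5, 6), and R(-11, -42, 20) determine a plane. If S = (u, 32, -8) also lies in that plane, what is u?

Coplanarity requires PQ · (PR × PS) = 0.
PQ = (-8, -10, 14), PR = (-11, -47, 28); the triple product is linear in u with coefficient 378 and constant term 1890.
Setting it to zero: u = -5.

-5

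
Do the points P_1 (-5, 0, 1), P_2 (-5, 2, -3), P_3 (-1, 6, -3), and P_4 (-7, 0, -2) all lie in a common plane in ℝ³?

The four points are coplanar iff the 3×3 determinant with rows P_1P_2, P_1P_3, P_1P_4 is zero.
Rows: (0, 2, -4), (4, 6, -4), (-2, 0, -3).
Expanding along the first row: (0)(-18) − (2)(-20) + (-4)(12) = -8.
Nonzero ⇒ not coplanar.

No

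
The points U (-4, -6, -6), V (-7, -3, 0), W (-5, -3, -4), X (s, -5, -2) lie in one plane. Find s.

The points are coplanar iff UV · (UW × UX) = 0.
Expanding, this is linear in s: (-12)s + (-72) = 0.
So s = -6.

-6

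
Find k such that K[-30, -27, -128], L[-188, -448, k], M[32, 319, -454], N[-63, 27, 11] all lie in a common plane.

Normal to plane KMN: n = (65698, 2140, 14766); plane equation n·P = -3918768.
Requiring n·L = -3918768: (14766)k + (-13309944) = -3918768.
So k = 636.

636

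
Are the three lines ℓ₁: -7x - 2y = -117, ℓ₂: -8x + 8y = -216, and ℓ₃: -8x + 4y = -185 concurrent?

Lines aᵢx + bᵢy = cᵢ with pairwise distinct directions are concurrent exactly when det[aᵢ bᵢ cᵢ] = 0.
Here the determinant is 72.
Nonzero, so no common point exists.

No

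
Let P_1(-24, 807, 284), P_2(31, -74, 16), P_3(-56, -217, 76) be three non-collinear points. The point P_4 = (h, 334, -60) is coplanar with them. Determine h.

Coplanarity requires P_1P_2 · (P_1P_3 × P_1P_4) = 0.
P_1P_2 = (55, -881, -268), P_1P_3 = (-32, -1024, -208); the triple product is linear in h with coefficient -91184 and constant term 17416144.
Setting it to zero: h = 191.

191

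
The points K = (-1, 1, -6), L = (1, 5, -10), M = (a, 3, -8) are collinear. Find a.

Direction KL = (2, 4, -4). From the y-coordinate of M, the parameter along the line is τ = (3 − 1)/4 = 1/2.
Then a = (-1) + 1/2·(2) = 0.

0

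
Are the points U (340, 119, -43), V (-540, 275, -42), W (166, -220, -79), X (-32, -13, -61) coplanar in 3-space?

A normal to the plane through U, V, W is n = UV × UW = (-5277, -31854, 325464).
The plane has equation n·P = -19579758. For X: n·X = -19270338.
-19270338 ≠ -19579758, so X is off the plane.

No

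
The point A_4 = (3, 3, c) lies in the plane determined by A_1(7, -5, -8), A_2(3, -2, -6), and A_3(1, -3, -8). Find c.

The plane through A_1, A_2, A_3 has equation −4x − 12y + 10z = -48.
Substituting A_4: (10)c + (-48) = -48, so c = 0.

0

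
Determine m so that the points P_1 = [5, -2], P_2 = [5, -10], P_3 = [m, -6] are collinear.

5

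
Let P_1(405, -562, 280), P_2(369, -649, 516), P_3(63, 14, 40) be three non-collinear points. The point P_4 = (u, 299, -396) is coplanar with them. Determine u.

Coplanarity requires P_1P_2 · (P_1P_3 × P_1P_4) = 0.
P_1P_2 = (-36, -87, 236), P_1P_3 = (-342, 576, -240); the triple product is linear in u with coefficient -115056 and constant term 3796848.
Setting it to zero: u = 33.

33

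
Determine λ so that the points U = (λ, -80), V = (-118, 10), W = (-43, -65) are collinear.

-28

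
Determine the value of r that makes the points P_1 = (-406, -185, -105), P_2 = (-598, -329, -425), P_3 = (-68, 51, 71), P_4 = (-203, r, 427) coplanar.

-24

Coplanarity ⇔ det[P_1P_2; P_1P_3; P_1P_4] = 0.
Expanding, this is linear in r: (-74368)r + (-1784832) = 0.
So r = -24.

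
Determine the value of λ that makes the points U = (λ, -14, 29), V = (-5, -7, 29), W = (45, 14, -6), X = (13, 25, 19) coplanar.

-6

Coplanarity ⇔ det[UV; UW; UX] = 0.
Expanding, this is linear in λ: (-910)λ + (-5460) = 0.
So λ = -6.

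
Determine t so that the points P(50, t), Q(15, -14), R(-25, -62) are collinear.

Collinearity: (P − Q) must be parallel to (R − Q) = (-40, -48).
Cross-multiplying the components: (t − (-14))·(-40) = (35)·(-48).
Solving gives t = 28.

28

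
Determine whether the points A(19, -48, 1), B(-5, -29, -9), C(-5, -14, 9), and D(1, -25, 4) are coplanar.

Yes

A normal to the plane through A, B, C is n = AB × AC = (492, 432, -360).
The plane has equation n·P = -11748. For D: n·D = -11748.
Equal, so D lies in the plane and all four are coplanar.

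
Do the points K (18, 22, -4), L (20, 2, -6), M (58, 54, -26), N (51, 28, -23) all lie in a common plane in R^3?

A normal to the plane through K, L, M is n = KL × KM = (504, -36, 864).
The plane has equation n·P = 4824. For N: n·N = 4824.
Equal, so N lies in the plane and all four are coplanar.

Yes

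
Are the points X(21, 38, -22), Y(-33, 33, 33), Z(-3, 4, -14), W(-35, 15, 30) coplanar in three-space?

No

With X as base: XY = (-54, -5, 55), XZ = (-24, -34, 8), XW = (-56, -23, 52).
XZ × XW = (-1584, 800, -1352).
XY · (XZ × XW) = 7176.
Since 7176 ≠ 0, the four points are not coplanar.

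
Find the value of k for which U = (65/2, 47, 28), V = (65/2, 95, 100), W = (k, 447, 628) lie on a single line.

65/2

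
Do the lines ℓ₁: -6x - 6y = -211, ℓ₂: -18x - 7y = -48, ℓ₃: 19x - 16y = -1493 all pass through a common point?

No

Intersecting ℓ₁ and ℓ₂: solving the 2×2 system gives (x, y) = (-1189/66, 585/11).
Substitute into ℓ₃: (19)(-1189/66) + (-16)(585/11) = -78751/66.
But ℓ₃ requires -1493 ≠ -78751/66, so the three lines have no common point.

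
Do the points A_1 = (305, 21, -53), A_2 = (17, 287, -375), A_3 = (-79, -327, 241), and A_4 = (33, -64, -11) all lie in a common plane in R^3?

Yes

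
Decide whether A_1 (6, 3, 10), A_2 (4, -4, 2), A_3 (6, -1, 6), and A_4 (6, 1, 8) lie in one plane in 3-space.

Yes

The four points are coplanar iff the 3×3 determinant with rows A_1A_2, A_1A_3, A_1A_4 is zero.
Rows: (-2, -7, -8), (0, -4, -4), (0, -2, -2).
Expanding along the first row: (-2)(0) − (-7)(0) + (-8)(0) = 0.
Zero determinant ⇒ coplanar.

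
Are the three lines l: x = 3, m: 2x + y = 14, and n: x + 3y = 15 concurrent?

No

The three lines meet at one point iff the augmented coefficient matrix [aᵢ bᵢ cᵢ] has rank < 3, i.e. its determinant vanishes.
Here the determinant is -12.
Nonzero, so no common point exists.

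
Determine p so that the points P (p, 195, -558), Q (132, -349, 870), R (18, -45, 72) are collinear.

Direction QR = (-114, 304, -798). From the y-coordinate of P, the parameter along the line is τ = (195 − (-349))/304 = 34/19.
Then p = 132 + 34/19·(-114) = -72.

-72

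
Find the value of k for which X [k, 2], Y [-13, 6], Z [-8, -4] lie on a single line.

The three points are collinear iff det[XY; XZ] = 0.
This determinant is linear in k: (10)k + (110) = 0, so k = -11.

-11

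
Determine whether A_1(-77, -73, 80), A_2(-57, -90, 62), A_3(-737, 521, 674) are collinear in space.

No

A_1A_2 = (20, -17, -18), A_1A_3 = (-660, 594, 594).
A_1A_2 × A_1A_3 = (594, 0, 660).
The cross product is nonzero, so the points do not lie on one line.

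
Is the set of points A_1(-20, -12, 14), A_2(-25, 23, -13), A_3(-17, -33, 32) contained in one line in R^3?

A_1A_2 = (-5, 35, -27), A_1A_3 = (3, -21, 18).
Comparing components 2 and 3: (35)(18) − (-27)(-21) = 63 ≠ 0, so A_1A_2 and A_1A_3 are not parallel and the points are not collinear.

No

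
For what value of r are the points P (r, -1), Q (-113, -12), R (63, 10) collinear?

The three points are collinear iff det[PQ; PR] = 0.
This determinant is linear in r: (-22)r + (-550) = 0, so r = -25.

-25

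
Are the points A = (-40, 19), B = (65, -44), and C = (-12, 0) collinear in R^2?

AB = (105, -63), AC = (28, -19).
det[AB; AC] = (105)(-19) − (-63)(28) = -231.
The determinant is nonzero, so they are not collinear.

No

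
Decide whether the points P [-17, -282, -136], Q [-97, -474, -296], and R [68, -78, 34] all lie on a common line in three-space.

PQ = (-80, -192, -160), PR = (85, 204, 170).
Each component of PR is -17/16 times the corresponding component of PQ, so PR = -17/16·PQ and the points are collinear.

Yes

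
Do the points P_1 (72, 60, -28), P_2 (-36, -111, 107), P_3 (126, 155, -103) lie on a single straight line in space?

No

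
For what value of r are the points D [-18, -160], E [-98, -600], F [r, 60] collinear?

22

Collinearity: (F − D) must be parallel to (E − D) = (-80, -440).
Cross-multiplying the components: (r − (-18))·(-440) = (220)·(-80).
Solving gives r = 22.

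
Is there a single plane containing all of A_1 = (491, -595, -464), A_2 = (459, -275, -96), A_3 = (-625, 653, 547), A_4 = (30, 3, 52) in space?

A normal to the plane through A_1, A_2, A_3 is n = A_1A_2 × A_1A_3 = (-135744, -378336, 317184).
The plane has equation n·P = 11286240. For A_4: n·A_4 = 11286240.
Equal, so A_4 lies in the plane and all four are coplanar.

Yes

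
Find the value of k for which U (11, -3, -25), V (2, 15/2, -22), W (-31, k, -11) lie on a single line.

Collinearity requires UV × UW = 0; each component is linear in k.
The x-component gives (-3)k + (138) = 0, so k = 46.
The remaining components then also vanish.

46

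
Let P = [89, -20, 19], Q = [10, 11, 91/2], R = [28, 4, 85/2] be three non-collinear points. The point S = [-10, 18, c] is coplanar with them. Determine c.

A normal to the plane is n = PQ × PR = (185/2, 240, -5).
S lies in the plane iff n · PS = 0.
This gives (-5)c + (115/2) = 0, so c = 23/2.

23/2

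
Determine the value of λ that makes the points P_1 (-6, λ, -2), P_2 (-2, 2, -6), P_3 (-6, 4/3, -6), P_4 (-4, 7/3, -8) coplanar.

0

Coplanarity ⇔ det[P_1P_2; P_1P_3; P_1P_4] = 0.
Expanding, this is linear in λ: (8)λ + (0) = 0.
So λ = 0.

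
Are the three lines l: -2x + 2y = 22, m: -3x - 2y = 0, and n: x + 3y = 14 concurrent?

Lines aᵢx + bᵢy = cᵢ with pairwise distinct directions are concurrent exactly when det[aᵢ bᵢ cᵢ] = 0.
Here the determinant is -14.
Nonzero, so no common point exists.

No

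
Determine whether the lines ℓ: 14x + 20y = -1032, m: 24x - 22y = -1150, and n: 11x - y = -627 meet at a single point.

Yes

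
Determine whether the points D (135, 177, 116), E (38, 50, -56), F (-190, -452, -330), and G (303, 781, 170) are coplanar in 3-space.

No

With D as base: DE = (-97, -127, -172), DF = (-325, -629, -446), DG = (168, 604, 54).
DF × DG = (235418, -57378, -90628).
DE · (DF × DG) = 39476.
Since 39476 ≠ 0, the four points are not coplanar.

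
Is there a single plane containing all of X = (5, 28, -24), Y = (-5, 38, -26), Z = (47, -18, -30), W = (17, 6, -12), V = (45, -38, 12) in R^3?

No

The plane through X, Y, Z has normal n = XY × XZ = (-152, -144, 40) and equation n·P = -5752.
Checking the remaining points: n·W = -3928, n·V = -888.
Since n·W = -3928 ≠ -5752, W is off the plane and the points are not all coplanar.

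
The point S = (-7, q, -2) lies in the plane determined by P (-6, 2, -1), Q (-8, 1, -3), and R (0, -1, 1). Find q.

Coplanarity requires PQ · (PR × PS) = 0.
PQ = (-2, -1, -2), PR = (6, -3, 2); the triple product is linear in q with coefficient -8 and constant term 12.
Setting it to zero: q = 3/2.

3/2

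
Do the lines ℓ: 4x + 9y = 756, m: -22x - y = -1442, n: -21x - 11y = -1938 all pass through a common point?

No

Lines aᵢx + bᵢy = cᵢ with pairwise distinct directions are concurrent exactly when det[aᵢ bᵢ cᵢ] = 0.
Here the determinant is 194.
Nonzero, so no common point exists.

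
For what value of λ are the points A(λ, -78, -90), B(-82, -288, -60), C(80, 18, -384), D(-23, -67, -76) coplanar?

-22

Coplanarity ⇔ det[AB; AC; AD] = 0.
Expanding, this is linear in λ: (-66708)λ + (-1467576) = 0.
So λ = -22.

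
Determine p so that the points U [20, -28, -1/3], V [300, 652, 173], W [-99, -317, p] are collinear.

Collinearity requires UV × UW = 0; each component is linear in p.
The x-component gives (680)p + (50320) = 0, so p = -74.
The remaining components then also vanish.

-74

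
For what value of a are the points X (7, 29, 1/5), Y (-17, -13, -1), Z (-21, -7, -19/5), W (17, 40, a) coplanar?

Coplanarity ⇔ det[XY; XZ; XW] = 0.
Expanding, this is linear in a: (-312)a + (624) = 0.
So a = 2.

2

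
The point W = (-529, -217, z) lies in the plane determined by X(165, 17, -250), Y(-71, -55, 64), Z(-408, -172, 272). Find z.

296

A normal to the plane is n = XY × XZ = (21762, -56730, 3348).
W lies in the plane iff n · XW = 0.
This gives (3348)z + (-991008) = 0, so z = 296.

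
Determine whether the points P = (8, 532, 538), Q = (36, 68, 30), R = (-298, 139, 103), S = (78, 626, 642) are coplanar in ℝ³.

Yes

The four points are coplanar iff the 3×3 determinant with rows PQ, PR, PS is zero.
Rows: (28, -464, -508), (-306, -393, -435), (70, 94, 104).
Expanding along the first row: (28)(18) − (-464)(-1374) + (-508)(-1254) = 0.
Zero determinant ⇒ coplanar.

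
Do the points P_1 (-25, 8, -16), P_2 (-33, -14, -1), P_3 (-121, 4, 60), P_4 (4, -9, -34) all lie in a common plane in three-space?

No

With P_1 as base: P_1P_2 = (-8, -22, 15), P_1P_3 = (-96, -4, 76), P_1P_4 = (29, -17, -18).
P_1P_3 × P_1P_4 = (1364, 476, 1748).
P_1P_2 · (P_1P_3 × P_1P_4) = 4836.
Since 4836 ≠ 0, the four points are not coplanar.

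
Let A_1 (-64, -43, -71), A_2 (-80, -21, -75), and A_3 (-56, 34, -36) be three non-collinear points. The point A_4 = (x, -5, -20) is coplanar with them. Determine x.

-16

A normal to the plane is n = A_1A_2 × A_1A_3 = (1078, 528, -1408).
A_4 lies in the plane iff n · A_1A_4 = 0.
This gives (1078)x + (17248) = 0, so x = -16.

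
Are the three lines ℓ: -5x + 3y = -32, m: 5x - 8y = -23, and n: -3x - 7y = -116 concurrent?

Yes

Intersecting ℓ and m: solving the 2×2 system gives (x, y) = (13, 11).
Substitute into n: (-3)(13) + (-7)(11) = -116.
This equals -116, so (13, 11) lies on all three lines and they are concurrent.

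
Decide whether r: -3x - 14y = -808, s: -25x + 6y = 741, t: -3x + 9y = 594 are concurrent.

The three lines meet at one point iff the augmented coefficient matrix [aᵢ bᵢ cᵢ] has rank < 3, i.e. its determinant vanishes.
Here the determinant is -207.
Nonzero, so no common point exists.

No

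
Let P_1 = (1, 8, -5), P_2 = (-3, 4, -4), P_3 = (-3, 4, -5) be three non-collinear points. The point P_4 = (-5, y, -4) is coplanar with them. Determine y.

2

The plane through P_1, P_2, P_3 has equation 4x − 4y = -28.
Substituting P_4: (-4)y + (-20) = -28, so y = 2.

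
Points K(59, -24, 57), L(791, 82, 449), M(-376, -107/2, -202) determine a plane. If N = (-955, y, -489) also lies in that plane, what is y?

-167

A normal to the plane is n = KL × KM = (-15890, 19068, 24516).
N lies in the plane iff n · KN = 0.
This gives (19068)y + (3184356) = 0, so y = -167.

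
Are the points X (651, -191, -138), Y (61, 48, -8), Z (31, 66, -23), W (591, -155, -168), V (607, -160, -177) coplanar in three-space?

Yes

The plane through X, Y, Z has normal n = XY × XZ = (-5925, -12750, -3450) and equation n·P = -945825.
Checking the remaining points: n·W = -945825, n·V = -945825.
All equal -945825, so all 5 points lie in one plane.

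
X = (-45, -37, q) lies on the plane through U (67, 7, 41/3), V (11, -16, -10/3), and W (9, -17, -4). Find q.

Coplanarity requires UV · (UW × UX) = 0.
UV = (-56, -23, -17), UW = (-58, -24, -53/3); the triple product is linear in q with coefficient 10 and constant term 590/3.
Setting it to zero: q = -59/3.

-59/3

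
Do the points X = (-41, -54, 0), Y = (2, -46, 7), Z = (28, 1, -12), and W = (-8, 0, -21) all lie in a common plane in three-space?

A normal to the plane through X, Y, Z is n = XY × XZ = (-481, 999, 1813).
The plane has equation n·P = -34225. For W: n·W = -34225.
Equal, so W lies in the plane and all four are coplanar.

Yes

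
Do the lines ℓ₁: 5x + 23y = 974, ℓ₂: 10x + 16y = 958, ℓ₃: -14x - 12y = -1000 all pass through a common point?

Intersecting ℓ₁ and ℓ₂: solving the 2×2 system gives (x, y) = (43, 33).
Substitute into ℓ₃: (-14)(43) + (-12)(33) = -998.
But ℓ₃ requires -1000 ≠ -998, so the three lines have no common point.

No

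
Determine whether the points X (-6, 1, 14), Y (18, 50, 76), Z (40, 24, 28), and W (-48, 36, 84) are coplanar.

Yes

A normal to the plane through X, Y, Z is n = XY × XZ = (-740, 2516, -1702).
The plane has equation n·P = -16872. For W: n·W = -16872.
Equal, so W lies in the plane and all four are coplanar.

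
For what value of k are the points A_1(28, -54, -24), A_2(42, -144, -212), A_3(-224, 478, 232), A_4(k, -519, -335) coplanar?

231

Normal to plane A_1A_2A_3: n = (76976, 43792, -15232); plane equation n·P = 156128.
Requiring n·A_4 = 156128: (76976)k + (-17625328) = 156128.
So k = 231.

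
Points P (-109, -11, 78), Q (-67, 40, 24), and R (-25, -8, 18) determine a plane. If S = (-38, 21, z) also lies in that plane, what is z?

A normal to the plane is n = PQ × PR = (-2898, -2016, -4158).
S lies in the plane iff n · PS = 0.
This gives (-4158)z + (54054) = 0, so z = 13.

13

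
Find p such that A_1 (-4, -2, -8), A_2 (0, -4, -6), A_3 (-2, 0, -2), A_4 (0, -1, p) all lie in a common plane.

-1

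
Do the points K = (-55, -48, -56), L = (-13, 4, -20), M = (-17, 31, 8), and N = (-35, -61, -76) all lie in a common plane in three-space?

A normal to the plane through K, L, M is n = KL × KM = (484, -1320, 1342).
The plane has equation n·P = -38412. For N: n·N = -38412.
Equal, so N lies in the plane and all four are coplanar.

Yes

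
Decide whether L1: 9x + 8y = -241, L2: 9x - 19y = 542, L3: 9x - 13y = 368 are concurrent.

Yes

Intersecting L1 and L2: solving the 2×2 system gives (x, y) = (-1, -29).
Substitute into L3: (9)(-1) + (-13)(-29) = 368.
This equals 368, so (-1, -29) lies on all three lines and they are concurrent.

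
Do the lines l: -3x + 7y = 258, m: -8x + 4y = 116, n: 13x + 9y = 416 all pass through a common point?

Intersecting l and m: solving the 2×2 system gives (x, y) = (5, 39).
Substitute into n: (13)(5) + (9)(39) = 416.
This equals 416, so (5, 39) lies on all three lines and they are concurrent.

Yes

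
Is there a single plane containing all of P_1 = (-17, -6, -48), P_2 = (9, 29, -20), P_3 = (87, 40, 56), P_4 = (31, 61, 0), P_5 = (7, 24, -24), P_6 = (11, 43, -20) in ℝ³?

The plane through P_1, P_2, P_3 has normal n = P_1P_2 × P_1P_3 = (2352, 208, -2444) and equation n·P = 76080.
Checking the remaining points: n·P_4 = 85600, n·P_5 = 80112, n·P_6 = 83696.
Since n·P_4 = 85600 ≠ 76080, P_4 is off the plane and the points are not all coplanar.

No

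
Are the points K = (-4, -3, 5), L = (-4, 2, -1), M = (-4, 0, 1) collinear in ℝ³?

KL = (0, 5, -6), KM = (0, 3, -4).
KL × KM = (-2, 0, 0).
The cross product is nonzero, so the points do not lie on one line.

No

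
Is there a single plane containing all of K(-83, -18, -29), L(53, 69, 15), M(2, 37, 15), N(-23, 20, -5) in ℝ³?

A normal to the plane through K, L, M is n = KL × KM = (1408, -2244, 85).
The plane has equation n·P = -78937. For N: n·N = -77689.
-77689 ≠ -78937, so N is off the plane.

No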